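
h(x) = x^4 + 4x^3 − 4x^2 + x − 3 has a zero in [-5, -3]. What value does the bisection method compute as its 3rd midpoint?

midpoint -4: h = -71 < 0 → [-5, -4]
midpoint -4.5: h = -42.9375 < 0 → [-5, -4.5]
midpoint -4.75: h = -17.621094 < 0 → [-5, -4.75]

-4.75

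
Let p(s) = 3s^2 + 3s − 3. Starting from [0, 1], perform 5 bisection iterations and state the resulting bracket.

[0.59375, 0.625]

s = 0.5 gives p = -0.75, negative; keep [0.5, 1]
s = 0.75 gives p = 0.9375, positive; keep [0.5, 0.75]
s = 0.625 gives p = 0.046875, positive; keep [0.5, 0.625]
s = 0.5625 gives p = -0.3633, negative; keep [0.5625, 0.625]
s = 0.59375 gives p = -0.1611, negative; keep [0.59375, 0.625]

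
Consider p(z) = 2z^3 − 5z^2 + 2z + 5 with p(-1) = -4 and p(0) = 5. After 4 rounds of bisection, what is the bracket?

m = -0.5, p(m) = 2.5 (+); new bracket [-1, -0.5]
m = -0.75, p(m) = -0.15625 (−); new bracket [-0.75, -0.5]
m = -0.625, p(m) = 1.308594 (+); new bracket [-0.75, -0.625]
m = -0.6875, p(m) = 0.6118 (+); new bracket [-0.75, -0.6875]

[-0.75, -0.6875]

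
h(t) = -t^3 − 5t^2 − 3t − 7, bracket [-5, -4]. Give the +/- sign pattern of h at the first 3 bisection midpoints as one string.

-+-

h(-4.5) = -3.625 < 0, so the root lies in [-5, -4.5]
h(-4.75) = 1.609375 > 0, so the root lies in [-4.75, -4.5]
h(-4.625) = -1.146484 < 0, so the root lies in [-4.75, -4.625]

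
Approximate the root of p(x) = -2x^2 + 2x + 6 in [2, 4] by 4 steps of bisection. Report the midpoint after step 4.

2.375

p(3) = -6 < 0, so the root lies in [2, 3]
p(2.5) = -1.5 < 0, so the root lies in [2, 2.5]
p(2.25) = 0.375 > 0, so the root lies in [2.25, 2.5]
p(2.375) = -0.5312 < 0, so the root lies in [2.25, 2.375]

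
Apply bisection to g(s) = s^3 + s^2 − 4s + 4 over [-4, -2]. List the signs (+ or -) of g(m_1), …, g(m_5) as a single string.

-+++-

s = -3 gives g = -2, negative; keep [-3, -2]
s = -2.5 gives g = 4.625, positive; keep [-3, -2.5]
s = -2.75 gives g = 1.765625, positive; keep [-3, -2.75]
s = -2.875 gives g = 0.002, positive; keep [-3, -2.875]
s = -2.9375 gives g = -0.9685, negative; keep [-2.9375, -2.875]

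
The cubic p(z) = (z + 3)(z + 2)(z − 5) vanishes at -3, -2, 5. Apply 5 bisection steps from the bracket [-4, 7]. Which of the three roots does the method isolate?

m = 1.5, p(m) = -55.125 (−); new bracket [1.5, 7]
m = 4.25, p(m) = -33.984375 (−); new bracket [4.25, 7]
m = 5.625, p(m) = 41.103516 (+); new bracket [4.25, 5.625]
m = 4.9375, p(m) = -3.4417 (−); new bracket [4.9375, 5.625]
m = 5.28125, p(m) = 16.9588 (+); new bracket [4.9375, 5.28125]

5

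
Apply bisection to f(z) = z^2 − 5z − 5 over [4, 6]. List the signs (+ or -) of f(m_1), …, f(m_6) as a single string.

m = 5, f(m) = -5 (−); new bracket [5, 6]
m = 5.5, f(m) = -2.25 (−); new bracket [5.5, 6]
m = 5.75, f(m) = -0.6875 (−); new bracket [5.75, 6]
m = 5.875, f(m) = 0.1406 (+); new bracket [5.75, 5.875]
m = 5.8125, f(m) = -0.2773 (−); new bracket [5.8125, 5.875]
m = 5.84375, f(m) = -0.0693 (−); new bracket [5.84375, 5.875]

---+--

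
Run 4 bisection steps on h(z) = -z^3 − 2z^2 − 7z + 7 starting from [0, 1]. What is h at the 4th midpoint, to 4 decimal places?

-0.5442

z = 0.5 gives h = 2.875, positive; keep [0.5, 1]
z = 0.75 gives h = 0.203125, positive; keep [0.75, 1]
z = 0.875 gives h = -1.326172, negative; keep [0.75, 0.875]
z = 0.8125 gives h = -0.5442, negative; keep [0.75, 0.8125]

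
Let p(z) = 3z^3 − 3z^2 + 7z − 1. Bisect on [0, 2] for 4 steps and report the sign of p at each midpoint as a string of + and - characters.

+++-

z = 1 gives p = 6, positive; keep [0, 1]
z = 0.5 gives p = 2.125, positive; keep [0, 0.5]
z = 0.25 gives p = 0.609375, positive; keep [0, 0.25]
z = 0.125 gives p = -0.166, negative; keep [0.125, 0.25]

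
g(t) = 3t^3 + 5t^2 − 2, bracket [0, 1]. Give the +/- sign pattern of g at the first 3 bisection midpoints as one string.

-++

midpoint 0.5: g = -0.375 < 0 → [0.5, 1]
midpoint 0.75: g = 2.078125 > 0 → [0.5, 0.75]
midpoint 0.625: g = 0.685547 > 0 → [0.5, 0.625]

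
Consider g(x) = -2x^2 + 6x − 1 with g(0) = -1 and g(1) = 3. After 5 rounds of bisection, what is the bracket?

g(0.5) = 1.5 > 0, so the root lies in [0, 0.5]
g(0.25) = 0.375 > 0, so the root lies in [0, 0.25]
g(0.125) = -0.28125 < 0, so the root lies in [0.125, 0.25]
g(0.1875) = 0.0547 > 0, so the root lies in [0.125, 0.1875]
g(0.15625) = -0.1113 < 0, so the root lies in [0.15625, 0.1875]

[0.15625, 0.1875]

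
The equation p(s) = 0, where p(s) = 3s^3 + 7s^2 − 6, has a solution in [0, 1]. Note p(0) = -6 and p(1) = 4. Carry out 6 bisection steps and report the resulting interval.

[0.796875, 0.8125]

s = 0.5 gives p = -3.875, negative; keep [0.5, 1]
s = 0.75 gives p = -0.796875, negative; keep [0.75, 1]
s = 0.875 gives p = 1.369141, positive; keep [0.75, 0.875]
s = 0.8125 gives p = 0.2302, positive; keep [0.75, 0.8125]
s = 0.78125 gives p = -0.297, negative; keep [0.78125, 0.8125]
s = 0.796875 gives p = -0.0369, negative; keep [0.796875, 0.8125]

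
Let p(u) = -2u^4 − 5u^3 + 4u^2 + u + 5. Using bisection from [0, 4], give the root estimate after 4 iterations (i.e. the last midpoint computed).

1.25

m = 2, p(m) = -49 (−); new bracket [0, 2]
m = 1, p(m) = 3 (+); new bracket [1, 2]
m = 1.5, p(m) = -11.5 (−); new bracket [1, 1.5]
m = 1.25, p(m) = -2.1484 (−); new bracket [1, 1.25]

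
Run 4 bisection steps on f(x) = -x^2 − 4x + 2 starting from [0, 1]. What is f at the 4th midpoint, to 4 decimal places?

0.0586

x = 0.5 gives f = -0.25, negative; keep [0, 0.5]
x = 0.25 gives f = 0.9375, positive; keep [0.25, 0.5]
x = 0.375 gives f = 0.359375, positive; keep [0.375, 0.5]
x = 0.4375 gives f = 0.0586, positive; keep [0.4375, 0.5]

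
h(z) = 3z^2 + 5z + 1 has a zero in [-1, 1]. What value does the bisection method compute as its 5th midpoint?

z = 0 gives h = 1, positive; keep [-1, 0]
z = -0.5 gives h = -0.75, negative; keep [-0.5, 0]
z = -0.25 gives h = -0.0625, negative; keep [-0.25, 0]
z = -0.125 gives h = 0.4219, positive; keep [-0.25, -0.125]
z = -0.1875 gives h = 0.168, positive; keep [-0.25, -0.1875]

-0.1875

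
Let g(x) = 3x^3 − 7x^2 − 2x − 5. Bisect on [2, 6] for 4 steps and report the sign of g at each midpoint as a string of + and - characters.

++--

m = 4, g(m) = 67 (+); new bracket [2, 4]
m = 3, g(m) = 7 (+); new bracket [2, 3]
m = 2.5, g(m) = -6.875 (−); new bracket [2.5, 3]
m = 2.75, g(m) = -1.0469 (−); new bracket [2.75, 3]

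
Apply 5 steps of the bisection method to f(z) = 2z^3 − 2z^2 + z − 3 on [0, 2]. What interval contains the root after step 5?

[1.375, 1.4375]

m = 1, f(m) = -2 (−); new bracket [1, 2]
m = 1.5, f(m) = 0.75 (+); new bracket [1, 1.5]
m = 1.25, f(m) = -0.96875 (−); new bracket [1.25, 1.5]
m = 1.375, f(m) = -0.207 (−); new bracket [1.375, 1.5]
m = 1.4375, f(m) = 0.2456 (+); new bracket [1.375, 1.4375]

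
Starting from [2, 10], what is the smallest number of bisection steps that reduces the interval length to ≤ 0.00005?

Width after n steps is 8/2^n. Need 2^n ≥ 8/0.00005 = 160000.
2^17 = 131072 < 160000 ≤ 2^18 = 262144, so n = 18.

18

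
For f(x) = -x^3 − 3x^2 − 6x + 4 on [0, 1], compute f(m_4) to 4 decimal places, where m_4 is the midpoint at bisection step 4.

m = 0.5, f(m) = 0.125 (+); new bracket [0.5, 1]
m = 0.75, f(m) = -2.609375 (−); new bracket [0.5, 0.75]
m = 0.625, f(m) = -1.166016 (−); new bracket [0.5, 0.625]
m = 0.5625, f(m) = -0.5022 (−); new bracket [0.5, 0.5625]

-0.5022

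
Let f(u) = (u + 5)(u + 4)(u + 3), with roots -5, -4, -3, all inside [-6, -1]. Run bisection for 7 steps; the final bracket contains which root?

-3

m = -3.5, f(m) = -0.375 (−); new bracket [-3.5, -1]
m = -2.25, f(m) = 3.609375 (+); new bracket [-3.5, -2.25]
m = -2.875, f(m) = 0.298828 (+); new bracket [-3.5, -2.875]
m = -3.1875, f(m) = -0.2761 (−); new bracket [-3.1875, -2.875]
m = -3.03125, f(m) = -0.0596 (−); new bracket [-3.03125, -2.875]
m = -2.953125, f(m) = 0.1004 (+); new bracket [-3.03125, -2.953125]
m = -2.9921875, f(m) = 0.0158 (+); new bracket [-3.03125, -2.9921875]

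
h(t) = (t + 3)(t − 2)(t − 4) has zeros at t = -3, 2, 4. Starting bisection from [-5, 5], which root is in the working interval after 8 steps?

-3

m = 0, h(m) = 24 (+); new bracket [-5, 0]
m = -2.5, h(m) = 14.625 (+); new bracket [-5, -2.5]
m = -3.75, h(m) = -33.421875 (−); new bracket [-3.75, -2.5]
m = -3.125, h(m) = -4.5645 (−); new bracket [-3.125, -2.5]
m = -2.8125, h(m) = 6.1472 (+); new bracket [-3.125, -2.8125]
m = -2.96875, h(m) = 1.0821 (+); new bracket [-3.125, -2.96875]
m = -3.046875, h(m) = -1.6671 (−); new bracket [-3.046875, -2.96875]
m = -3.0078125, h(m) = -0.2742 (−); new bracket [-3.0078125, -2.96875]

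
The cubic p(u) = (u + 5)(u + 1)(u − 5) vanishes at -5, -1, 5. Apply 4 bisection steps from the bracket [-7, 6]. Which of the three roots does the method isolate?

5

midpoint -0.5: p = -12.375 < 0 → [-0.5, 6]
midpoint 2.75: p = -65.390625 < 0 → [2.75, 6]
midpoint 4.375: p = -31.494141 < 0 → [4.375, 6]
midpoint 5.1875: p = 11.8191 > 0 → [4.375, 5.1875]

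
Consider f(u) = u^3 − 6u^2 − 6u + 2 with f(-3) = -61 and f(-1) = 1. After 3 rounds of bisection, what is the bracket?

m = -2, f(m) = -18 (−); new bracket [-2, -1]
m = -1.5, f(m) = -5.875 (−); new bracket [-1.5, -1]
m = -1.25, f(m) = -1.828125 (−); new bracket [-1.25, -1]

[-1.25, -1]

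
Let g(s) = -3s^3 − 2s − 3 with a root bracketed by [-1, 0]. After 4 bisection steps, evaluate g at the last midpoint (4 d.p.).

m = -0.5, g(m) = -1.625 (−); new bracket [-1, -0.5]
m = -0.75, g(m) = -0.234375 (−); new bracket [-1, -0.75]
m = -0.875, g(m) = 0.759766 (+); new bracket [-0.875, -0.75]
m = -0.8125, g(m) = 0.2341 (+); new bracket [-0.8125, -0.75]

0.2341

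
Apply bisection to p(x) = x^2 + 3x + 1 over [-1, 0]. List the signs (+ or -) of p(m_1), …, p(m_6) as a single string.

m = -0.5, p(m) = -0.25 (−); new bracket [-0.5, 0]
m = -0.25, p(m) = 0.3125 (+); new bracket [-0.5, -0.25]
m = -0.375, p(m) = 0.015625 (+); new bracket [-0.5, -0.375]
m = -0.4375, p(m) = -0.1211 (−); new bracket [-0.4375, -0.375]
m = -0.40625, p(m) = -0.0537 (−); new bracket [-0.40625, -0.375]
m = -0.390625, p(m) = -0.0193 (−); new bracket [-0.390625, -0.375]

-++---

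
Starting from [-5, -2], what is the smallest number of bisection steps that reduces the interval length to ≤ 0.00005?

16

Width after n steps is 3/2^n. Need 2^n ≥ 3/0.00005 = 60000.
2^15 = 32768 < 60000 ≤ 2^16 = 65536, so n = 16.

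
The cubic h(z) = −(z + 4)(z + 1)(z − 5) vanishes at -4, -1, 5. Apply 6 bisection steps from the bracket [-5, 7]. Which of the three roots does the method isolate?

midpoint 1: h = 40 > 0 → [1, 7]
midpoint 4: h = 40 > 0 → [4, 7]
midpoint 5.5: h = -30.875 < 0 → [4, 5.5]
midpoint 4.75: h = 12.5781 > 0 → [4.75, 5.5]
midpoint 5.125: h = -6.9863 < 0 → [4.75, 5.125]
midpoint 4.9375: h = 3.3167 > 0 → [4.9375, 5.125]

5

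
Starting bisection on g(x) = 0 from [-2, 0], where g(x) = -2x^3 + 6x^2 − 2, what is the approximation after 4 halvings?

midpoint -1: g = 6 > 0 → [-1, 0]
midpoint -0.5: g = -0.25 < 0 → [-1, -0.5]
midpoint -0.75: g = 2.21875 > 0 → [-0.75, -0.5]
midpoint -0.625: g = 0.832 > 0 → [-0.625, -0.5]

-0.625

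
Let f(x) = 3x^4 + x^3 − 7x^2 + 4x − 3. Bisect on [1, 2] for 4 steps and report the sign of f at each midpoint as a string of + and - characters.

m = 1.5, f(m) = 5.8125 (+); new bracket [1, 1.5]
m = 1.25, f(m) = 0.339844 (+); new bracket [1, 1.25]
m = 1.125, f(m) = -1.130127 (−); new bracket [1.125, 1.25]
m = 1.1875, f(m) = -0.4809 (−); new bracket [1.1875, 1.25]

++--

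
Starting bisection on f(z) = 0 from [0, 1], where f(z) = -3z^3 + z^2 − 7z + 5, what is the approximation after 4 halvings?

z = 0.5 gives f = 1.375, positive; keep [0.5, 1]
z = 0.75 gives f = -0.953125, negative; keep [0.5, 0.75]
z = 0.625 gives f = 0.283203, positive; keep [0.625, 0.75]
z = 0.6875 gives f = -0.3147, negative; keep [0.625, 0.6875]

0.6875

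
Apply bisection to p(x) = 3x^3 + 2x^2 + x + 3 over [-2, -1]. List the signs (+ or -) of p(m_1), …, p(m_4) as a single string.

--+-

m = -1.5, p(m) = -4.125 (−); new bracket [-1.5, -1]
m = -1.25, p(m) = -0.984375 (−); new bracket [-1.25, -1]
m = -1.125, p(m) = 0.134766 (+); new bracket [-1.25, -1.125]
m = -1.1875, p(m) = -0.3909 (−); new bracket [-1.1875, -1.125]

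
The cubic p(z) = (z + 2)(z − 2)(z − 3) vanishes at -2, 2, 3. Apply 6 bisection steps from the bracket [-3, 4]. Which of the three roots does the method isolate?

z = 0.5 gives p = 9.375, positive; keep [-3, 0.5]
z = -1.25 gives p = 10.359375, positive; keep [-3, -1.25]
z = -2.125 gives p = -2.642578, negative; keep [-2.125, -1.25]
z = -1.6875 gives p = 5.4016, positive; keep [-2.125, -1.6875]
z = -1.90625 gives p = 1.7967, positive; keep [-2.125, -1.90625]
z = -2.015625 gives p = -0.3147, negative; keep [-2.015625, -1.90625]

-2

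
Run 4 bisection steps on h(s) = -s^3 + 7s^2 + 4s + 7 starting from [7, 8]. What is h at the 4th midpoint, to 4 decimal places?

-2.8796

s = 7.5 gives h = 8.875, positive; keep [7.5, 8]
s = 7.75 gives h = -7.046875, negative; keep [7.5, 7.75]
s = 7.625 gives h = 1.162109, positive; keep [7.625, 7.75]
s = 7.6875 gives h = -2.8796, negative; keep [7.625, 7.6875]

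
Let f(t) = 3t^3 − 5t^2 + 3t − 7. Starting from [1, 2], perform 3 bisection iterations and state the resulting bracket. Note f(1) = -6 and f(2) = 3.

t = 1.5 gives f = -3.625, negative; keep [1.5, 2]
t = 1.75 gives f = -0.984375, negative; keep [1.75, 2]
t = 1.875 gives f = 0.822266, positive; keep [1.75, 1.875]

[1.75, 1.875]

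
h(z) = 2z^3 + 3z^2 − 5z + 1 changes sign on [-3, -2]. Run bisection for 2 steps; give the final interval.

z = -2.5 gives h = 1, positive; keep [-3, -2.5]
z = -2.75 gives h = -4.15625, negative; keep [-2.75, -2.5]

[-2.75, -2.5]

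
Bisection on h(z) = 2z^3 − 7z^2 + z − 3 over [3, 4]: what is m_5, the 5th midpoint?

3.46875

midpoint 3.5: h = 0.5 > 0 → [3, 3.5]
midpoint 3.25: h = -5.03125 < 0 → [3.25, 3.5]
midpoint 3.375: h = -2.472656 < 0 → [3.375, 3.5]
midpoint 3.4375: h = -1.0396 < 0 → [3.4375, 3.5]
midpoint 3.46875: h = -0.2833 < 0 → [3.46875, 3.5]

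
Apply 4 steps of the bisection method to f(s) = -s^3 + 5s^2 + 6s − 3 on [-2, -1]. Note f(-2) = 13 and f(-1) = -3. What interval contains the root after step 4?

m = -1.5, f(m) = 2.625 (+); new bracket [-1.5, -1]
m = -1.25, f(m) = -0.734375 (−); new bracket [-1.5, -1.25]
m = -1.375, f(m) = 0.802734 (+); new bracket [-1.375, -1.25]
m = -1.3125, f(m) = -0.0007 (−); new bracket [-1.375, -1.3125]

[-1.375, -1.3125]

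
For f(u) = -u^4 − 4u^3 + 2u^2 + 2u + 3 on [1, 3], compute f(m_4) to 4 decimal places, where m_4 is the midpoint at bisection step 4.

0.4841

u = 2 gives f = -33, negative; keep [1, 2]
u = 1.5 gives f = -8.0625, negative; keep [1, 1.5]
u = 1.25 gives f = -1.628906, negative; keep [1, 1.25]
u = 1.125 gives f = 0.4841, positive; keep [1.125, 1.25]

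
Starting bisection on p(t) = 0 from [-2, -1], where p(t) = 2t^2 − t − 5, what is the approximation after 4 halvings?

-1.3125

m = -1.5, p(m) = 1 (+); new bracket [-1.5, -1]
m = -1.25, p(m) = -0.625 (−); new bracket [-1.5, -1.25]
m = -1.375, p(m) = 0.15625 (+); new bracket [-1.375, -1.25]
m = -1.3125, p(m) = -0.2422 (−); new bracket [-1.375, -1.3125]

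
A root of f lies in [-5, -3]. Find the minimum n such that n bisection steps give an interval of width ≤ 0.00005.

16

Width after n steps is 2/2^n. Need 2^n ≥ 2/0.00005 = 40000.
2^15 = 32768 < 40000 ≤ 2^16 = 65536, so n = 16.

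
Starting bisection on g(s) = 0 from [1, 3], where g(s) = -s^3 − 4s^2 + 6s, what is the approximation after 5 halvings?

1.1875

midpoint 2: g = -12 < 0 → [1, 2]
midpoint 1.5: g = -3.375 < 0 → [1, 1.5]
midpoint 1.25: g = -0.703125 < 0 → [1, 1.25]
midpoint 1.125: g = 0.2637 > 0 → [1.125, 1.25]
midpoint 1.1875: g = -0.1902 < 0 → [1.125, 1.1875]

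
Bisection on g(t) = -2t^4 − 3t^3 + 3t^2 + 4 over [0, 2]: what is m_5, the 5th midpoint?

midpoint 1: g = 2 > 0 → [1, 2]
midpoint 1.5: g = -9.5 < 0 → [1, 1.5]
midpoint 1.25: g = -2.054688 < 0 → [1, 1.25]
midpoint 1.125: g = 0.3218 > 0 → [1.125, 1.25]
midpoint 1.1875: g = -0.7703 < 0 → [1.125, 1.1875]

1.1875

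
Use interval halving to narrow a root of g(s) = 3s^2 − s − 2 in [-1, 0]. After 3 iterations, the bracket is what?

m = -0.5, g(m) = -0.75 (−); new bracket [-1, -0.5]
m = -0.75, g(m) = 0.4375 (+); new bracket [-0.75, -0.5]
m = -0.625, g(m) = -0.203125 (−); new bracket [-0.75, -0.625]

[-0.75, -0.625]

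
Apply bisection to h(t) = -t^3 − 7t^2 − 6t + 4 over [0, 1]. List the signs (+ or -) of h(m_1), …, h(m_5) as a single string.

h(0.5) = -0.875 < 0, so the root lies in [0, 0.5]
h(0.25) = 2.046875 > 0, so the root lies in [0.25, 0.5]
h(0.375) = 0.712891 > 0, so the root lies in [0.375, 0.5]
h(0.4375) = -0.0486 < 0, so the root lies in [0.375, 0.4375]
h(0.40625) = 0.3402 > 0, so the root lies in [0.40625, 0.4375]

-++-+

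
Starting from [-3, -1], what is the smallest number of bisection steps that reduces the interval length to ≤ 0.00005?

16

Width after n steps is 2/2^n. Need 2^n ≥ 2/0.00005 = 40000.
2^15 = 32768 < 40000 ≤ 2^16 = 65536, so n = 16.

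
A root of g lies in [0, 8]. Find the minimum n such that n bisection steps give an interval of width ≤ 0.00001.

20

Width after n steps is 8/2^n. Need 2^n ≥ 8/0.00001 = 800000.
2^19 = 524288 < 800000 ≤ 2^20 = 1048576, so n = 20.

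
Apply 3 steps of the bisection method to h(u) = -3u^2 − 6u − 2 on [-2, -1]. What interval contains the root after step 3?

h(-1.5) = 0.25 > 0, so the root lies in [-2, -1.5]
h(-1.75) = -0.6875 < 0, so the root lies in [-1.75, -1.5]
h(-1.625) = -0.171875 < 0, so the root lies in [-1.625, -1.5]

[-1.625, -1.5]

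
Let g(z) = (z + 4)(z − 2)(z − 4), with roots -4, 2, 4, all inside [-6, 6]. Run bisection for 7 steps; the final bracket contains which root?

-4

m = 0, g(m) = 32 (+); new bracket [-6, 0]
m = -3, g(m) = 35 (+); new bracket [-6, -3]
m = -4.5, g(m) = -27.625 (−); new bracket [-4.5, -3]
m = -3.75, g(m) = 11.1406 (+); new bracket [-4.5, -3.75]
m = -4.125, g(m) = -6.2207 (−); new bracket [-4.125, -3.75]
m = -3.9375, g(m) = 2.9456 (+); new bracket [-4.125, -3.9375]
m = -4.03125, g(m) = -1.5137 (−); new bracket [-4.03125, -3.9375]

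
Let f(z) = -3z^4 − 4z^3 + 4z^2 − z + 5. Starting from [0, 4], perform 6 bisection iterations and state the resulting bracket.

f(2) = -61 < 0, so the root lies in [0, 2]
f(1) = 1 > 0, so the root lies in [1, 2]
f(1.5) = -16.1875 < 0, so the root lies in [1, 1.5]
f(1.25) = -5.1367 < 0, so the root lies in [1, 1.25]
f(1.125) = -1.5632 < 0, so the root lies in [1, 1.125]
f(1.0625) = -0.168 < 0, so the root lies in [1, 1.0625]

[1, 1.0625]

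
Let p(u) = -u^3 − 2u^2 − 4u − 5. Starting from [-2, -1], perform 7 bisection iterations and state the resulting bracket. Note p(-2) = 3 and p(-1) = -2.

u = -1.5 gives p = -0.125, negative; keep [-2, -1.5]
u = -1.75 gives p = 1.234375, positive; keep [-1.75, -1.5]
u = -1.625 gives p = 0.509766, positive; keep [-1.625, -1.5]
u = -1.5625 gives p = 0.1819, positive; keep [-1.5625, -1.5]
u = -1.53125 gives p = 0.0259, positive; keep [-1.53125, -1.5]
u = -1.515625 gives p = -0.0502, negative; keep [-1.53125, -1.515625]
u = -1.5234375 gives p = -0.0123, negative; keep [-1.53125, -1.5234375]

[-1.53125, -1.5234375]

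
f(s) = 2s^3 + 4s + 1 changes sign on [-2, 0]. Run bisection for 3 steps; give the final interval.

[-0.25, 0]

s = -1 gives f = -5, negative; keep [-1, 0]
s = -0.5 gives f = -1.25, negative; keep [-0.5, 0]
s = -0.25 gives f = -0.03125, negative; keep [-0.25, 0]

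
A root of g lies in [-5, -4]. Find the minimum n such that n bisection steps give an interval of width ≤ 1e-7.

Width after n steps is 1/2^n. Need 2^n ≥ 1/1e-7 = 10000000.
2^23 = 8388608 < 10000000 ≤ 2^24 = 16777216, so n = 24.

24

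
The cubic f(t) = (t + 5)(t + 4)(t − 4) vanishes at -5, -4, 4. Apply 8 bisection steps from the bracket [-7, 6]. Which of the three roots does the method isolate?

m = -0.5, f(m) = -70.875 (−); new bracket [-0.5, 6]
m = 2.75, f(m) = -65.390625 (−); new bracket [2.75, 6]
m = 4.375, f(m) = 29.443359 (+); new bracket [2.75, 4.375]
m = 3.5625, f(m) = -28.3298 (−); new bracket [3.5625, 4.375]
m = 3.96875, f(m) = -2.2334 (−); new bracket [3.96875, 4.375]
m = 4.171875, f(m) = 12.8823 (+); new bracket [3.96875, 4.171875]
m = 4.0703125, f(m) = 5.1469 (+); new bracket [3.96875, 4.0703125]
m = 4.01953125, f(m) = 1.4127 (+); new bracket [3.96875, 4.01953125]

4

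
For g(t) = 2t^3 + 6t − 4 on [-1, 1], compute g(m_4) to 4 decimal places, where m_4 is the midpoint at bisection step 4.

t = 0 gives g = -4, negative; keep [0, 1]
t = 0.5 gives g = -0.75, negative; keep [0.5, 1]
t = 0.75 gives g = 1.34375, positive; keep [0.5, 0.75]
t = 0.625 gives g = 0.2383, positive; keep [0.5, 0.625]

0.2383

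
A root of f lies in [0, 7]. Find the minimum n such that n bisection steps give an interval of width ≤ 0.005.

11

Width after n steps is 7/2^n. Need 2^n ≥ 7/0.005 = 1400.
2^10 = 1024 < 1400 ≤ 2^11 = 2048, so n = 11.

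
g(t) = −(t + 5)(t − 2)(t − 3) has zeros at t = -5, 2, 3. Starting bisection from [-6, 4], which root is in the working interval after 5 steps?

-5

t = -1 gives g = -48, negative; keep [-6, -1]
t = -3.5 gives g = -53.625, negative; keep [-6, -3.5]
t = -4.75 gives g = -13.078125, negative; keep [-6, -4.75]
t = -5.375 gives g = 23.1621, positive; keep [-5.375, -4.75]
t = -5.0625 gives g = 3.5588, positive; keep [-5.0625, -4.75]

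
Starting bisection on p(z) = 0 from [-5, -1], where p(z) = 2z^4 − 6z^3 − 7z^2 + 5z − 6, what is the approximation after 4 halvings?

p(-3) = 240 > 0, so the root lies in [-3, -1]
p(-2) = 36 > 0, so the root lies in [-2, -1]
p(-1.5) = 1.125 > 0, so the root lies in [-1.5, -1]
p(-1.25) = -6.5859 < 0, so the root lies in [-1.5, -1.25]

-1.25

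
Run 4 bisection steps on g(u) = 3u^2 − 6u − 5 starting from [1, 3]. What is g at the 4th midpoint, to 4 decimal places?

-0.0781

u = 2 gives g = -5, negative; keep [2, 3]
u = 2.5 gives g = -1.25, negative; keep [2.5, 3]
u = 2.75 gives g = 1.1875, positive; keep [2.5, 2.75]
u = 2.625 gives g = -0.0781, negative; keep [2.625, 2.75]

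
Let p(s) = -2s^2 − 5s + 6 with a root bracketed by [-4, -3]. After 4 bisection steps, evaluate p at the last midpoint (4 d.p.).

m = -3.5, p(m) = -1 (−); new bracket [-3.5, -3]
m = -3.25, p(m) = 1.125 (+); new bracket [-3.5, -3.25]
m = -3.375, p(m) = 0.09375 (+); new bracket [-3.5, -3.375]
m = -3.4375, p(m) = -0.4453 (−); new bracket [-3.4375, -3.375]

-0.4453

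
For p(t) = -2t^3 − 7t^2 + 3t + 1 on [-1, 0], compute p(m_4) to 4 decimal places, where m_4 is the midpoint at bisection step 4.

p(-0.5) = -2 < 0, so the root lies in [-0.5, 0]
p(-0.25) = -0.15625 < 0, so the root lies in [-0.25, 0]
p(-0.125) = 0.519531 > 0, so the root lies in [-0.25, -0.125]
p(-0.1875) = 0.2046 > 0, so the root lies in [-0.25, -0.1875]

0.2046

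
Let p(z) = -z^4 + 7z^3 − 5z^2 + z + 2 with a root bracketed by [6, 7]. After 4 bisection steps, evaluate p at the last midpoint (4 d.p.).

9.2344

m = 6.5, p(m) = -65.4375 (−); new bracket [6, 6.5]
m = 6.25, p(m) = -3.957031 (−); new bracket [6, 6.25]
m = 6.125, p(m) = 21.607178 (+); new bracket [6.125, 6.25]
m = 6.1875, p(m) = 9.2344 (+); new bracket [6.1875, 6.25]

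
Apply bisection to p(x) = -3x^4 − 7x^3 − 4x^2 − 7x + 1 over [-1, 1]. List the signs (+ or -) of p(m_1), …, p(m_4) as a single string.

midpoint 0: p = 1 > 0 → [0, 1]
midpoint 0.5: p = -4.5625 < 0 → [0, 0.5]
midpoint 0.25: p = -1.121094 < 0 → [0, 0.25]
midpoint 0.125: p = 0.0481 > 0 → [0.125, 0.25]

+--+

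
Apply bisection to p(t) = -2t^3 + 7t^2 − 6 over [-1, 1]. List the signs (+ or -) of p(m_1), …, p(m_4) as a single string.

p(0) = -6 < 0, so the root lies in [-1, 0]
p(-0.5) = -4 < 0, so the root lies in [-1, -0.5]
p(-0.75) = -1.21875 < 0, so the root lies in [-1, -0.75]
p(-0.875) = 0.6992 > 0, so the root lies in [-0.875, -0.75]

---+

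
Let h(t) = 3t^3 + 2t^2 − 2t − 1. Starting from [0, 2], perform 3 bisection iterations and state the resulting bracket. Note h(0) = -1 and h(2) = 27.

[0.75, 1]

t = 1 gives h = 2, positive; keep [0, 1]
t = 0.5 gives h = -1.125, negative; keep [0.5, 1]
t = 0.75 gives h = -0.109375, negative; keep [0.75, 1]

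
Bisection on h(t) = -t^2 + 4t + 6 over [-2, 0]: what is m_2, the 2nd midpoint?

t = -1 gives h = 1, positive; keep [-2, -1]
t = -1.5 gives h = -2.25, negative; keep [-1.5, -1]

-1.5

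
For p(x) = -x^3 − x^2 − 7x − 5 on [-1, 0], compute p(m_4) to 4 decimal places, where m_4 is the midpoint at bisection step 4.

midpoint -0.5: p = -1.625 < 0 → [-1, -0.5]
midpoint -0.75: p = 0.109375 > 0 → [-0.75, -0.5]
midpoint -0.625: p = -0.771484 < 0 → [-0.75, -0.625]
midpoint -0.6875: p = -0.3352 < 0 → [-0.75, -0.6875]

-0.3352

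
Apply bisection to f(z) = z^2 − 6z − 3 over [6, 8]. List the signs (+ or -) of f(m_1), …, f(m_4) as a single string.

z = 7 gives f = 4, positive; keep [6, 7]
z = 6.5 gives f = 0.25, positive; keep [6, 6.5]
z = 6.25 gives f = -1.4375, negative; keep [6.25, 6.5]
z = 6.375 gives f = -0.6094, negative; keep [6.375, 6.5]

++--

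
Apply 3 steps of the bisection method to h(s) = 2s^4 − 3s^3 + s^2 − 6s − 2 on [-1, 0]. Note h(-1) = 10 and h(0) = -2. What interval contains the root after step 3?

[-0.375, -0.25]

m = -0.5, h(m) = 1.75 (+); new bracket [-0.5, 0]
m = -0.25, h(m) = -0.382812 (−); new bracket [-0.5, -0.25]
m = -0.375, h(m) = 0.588379 (+); new bracket [-0.375, -0.25]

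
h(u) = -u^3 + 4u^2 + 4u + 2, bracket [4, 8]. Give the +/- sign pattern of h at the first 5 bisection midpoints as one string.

--+++

h(6) = -46 < 0, so the root lies in [4, 6]
h(5) = -3 < 0, so the root lies in [4, 5]
h(4.5) = 9.875 > 0, so the root lies in [4.5, 5]
h(4.75) = 4.0781 > 0, so the root lies in [4.75, 5]
h(4.875) = 0.7051 > 0, so the root lies in [4.875, 5]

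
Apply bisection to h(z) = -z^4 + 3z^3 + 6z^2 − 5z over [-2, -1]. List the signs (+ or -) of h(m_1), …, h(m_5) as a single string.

++-+-

h(-1.5) = 5.8125 > 0, so the root lies in [-2, -1.5]
h(-1.75) = 1.667969 > 0, so the root lies in [-2, -1.75]
h(-1.875) = -1.66626 < 0, so the root lies in [-1.875, -1.75]
h(-1.8125) = 0.1181 > 0, so the root lies in [-1.875, -1.8125]
h(-1.84375) = -0.7438 < 0, so the root lies in [-1.84375, -1.8125]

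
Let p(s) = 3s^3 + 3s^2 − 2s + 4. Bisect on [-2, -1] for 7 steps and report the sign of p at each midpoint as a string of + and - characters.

m = -1.5, p(m) = 3.625 (+); new bracket [-2, -1.5]
m = -1.75, p(m) = 0.609375 (+); new bracket [-2, -1.75]
m = -1.875, p(m) = -1.478516 (−); new bracket [-1.875, -1.75]
m = -1.8125, p(m) = -0.3826 (−); new bracket [-1.8125, -1.75]
m = -1.78125, p(m) = 0.1261 (+); new bracket [-1.8125, -1.78125]
m = -1.796875, p(m) = -0.125 (−); new bracket [-1.796875, -1.78125]
m = -1.7890625, p(m) = 0.0014 (+); new bracket [-1.796875, -1.7890625]

++--+-+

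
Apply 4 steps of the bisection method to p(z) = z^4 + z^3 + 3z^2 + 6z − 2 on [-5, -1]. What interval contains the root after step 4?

[-1.75, -1.5]

p(-3) = 61 > 0, so the root lies in [-3, -1]
p(-2) = 6 > 0, so the root lies in [-2, -1]
p(-1.5) = -2.5625 < 0, so the root lies in [-2, -1.5]
p(-1.75) = 0.707 > 0, so the root lies in [-1.75, -1.5]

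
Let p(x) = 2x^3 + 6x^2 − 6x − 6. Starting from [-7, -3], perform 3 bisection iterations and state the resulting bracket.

[-4, -3.5]

p(-5) = -76 < 0, so the root lies in [-5, -3]
p(-4) = -14 < 0, so the root lies in [-4, -3]
p(-3.5) = 2.75 > 0, so the root lies in [-4, -3.5]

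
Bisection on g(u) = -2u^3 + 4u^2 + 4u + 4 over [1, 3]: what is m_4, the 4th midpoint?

2.875

u = 2 gives g = 12, positive; keep [2, 3]
u = 2.5 gives g = 7.75, positive; keep [2.5, 3]
u = 2.75 gives g = 3.65625, positive; keep [2.75, 3]
u = 2.875 gives g = 1.0352, positive; keep [2.875, 3]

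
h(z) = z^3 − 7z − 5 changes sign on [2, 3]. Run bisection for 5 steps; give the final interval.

[2.9375, 2.96875]

z = 2.5 gives h = -6.875, negative; keep [2.5, 3]
z = 2.75 gives h = -3.453125, negative; keep [2.75, 3]
z = 2.875 gives h = -1.361328, negative; keep [2.875, 3]
z = 2.9375 gives h = -0.2151, negative; keep [2.9375, 3]
z = 2.96875 gives h = 0.3838, positive; keep [2.9375, 2.96875]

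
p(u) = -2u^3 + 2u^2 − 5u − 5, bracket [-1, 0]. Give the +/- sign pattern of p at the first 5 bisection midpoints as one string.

-+-+-

m = -0.5, p(m) = -1.75 (−); new bracket [-1, -0.5]
m = -0.75, p(m) = 0.71875 (+); new bracket [-0.75, -0.5]
m = -0.625, p(m) = -0.605469 (−); new bracket [-0.75, -0.625]
m = -0.6875, p(m) = 0.0327 (+); new bracket [-0.6875, -0.625]
m = -0.65625, p(m) = -0.2922 (−); new bracket [-0.6875, -0.65625]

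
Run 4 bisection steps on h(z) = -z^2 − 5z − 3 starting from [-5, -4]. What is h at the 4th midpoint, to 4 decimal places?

-0.0352

z = -4.5 gives h = -0.75, negative; keep [-4.5, -4]
z = -4.25 gives h = 0.1875, positive; keep [-4.5, -4.25]
z = -4.375 gives h = -0.265625, negative; keep [-4.375, -4.25]
z = -4.3125 gives h = -0.0352, negative; keep [-4.3125, -4.25]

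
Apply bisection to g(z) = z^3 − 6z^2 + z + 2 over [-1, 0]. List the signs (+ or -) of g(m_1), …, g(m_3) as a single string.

-++

z = -0.5 gives g = -0.125, negative; keep [-0.5, 0]
z = -0.25 gives g = 1.359375, positive; keep [-0.5, -0.25]
z = -0.375 gives g = 0.728516, positive; keep [-0.5, -0.375]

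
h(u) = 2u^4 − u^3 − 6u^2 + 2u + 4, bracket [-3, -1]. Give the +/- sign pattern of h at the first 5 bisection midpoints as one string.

u = -2 gives h = 16, positive; keep [-2, -1]
u = -1.5 gives h = 1, positive; keep [-1.5, -1]
u = -1.25 gives h = -1.039062, negative; keep [-1.5, -1.25]
u = -1.375 gives h = -0.3452, negative; keep [-1.5, -1.375]
u = -1.4375 gives h = 0.2371, positive; keep [-1.4375, -1.375]

++--+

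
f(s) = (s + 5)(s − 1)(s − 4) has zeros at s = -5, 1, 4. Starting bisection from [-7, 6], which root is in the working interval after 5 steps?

s = -0.5 gives f = 30.375, positive; keep [-7, -0.5]
s = -3.75 gives f = 46.015625, positive; keep [-7, -3.75]
s = -5.375 gives f = -22.412109, negative; keep [-5.375, -3.75]
s = -4.5625 gives f = 20.8376, positive; keep [-5.375, -4.5625]
s = -4.96875 gives f = 1.6729, positive; keep [-5.375, -4.96875]

-5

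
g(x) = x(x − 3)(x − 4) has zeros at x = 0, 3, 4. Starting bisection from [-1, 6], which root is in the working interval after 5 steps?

0

g(2.5) = 1.875 > 0, so the root lies in [-1, 2.5]
g(0.75) = 5.484375 > 0, so the root lies in [-1, 0.75]
g(-0.125) = -1.611328 < 0, so the root lies in [-0.125, 0.75]
g(0.3125) = 3.0969 > 0, so the root lies in [-0.125, 0.3125]
g(0.09375) = 1.0643 > 0, so the root lies in [-0.125, 0.09375]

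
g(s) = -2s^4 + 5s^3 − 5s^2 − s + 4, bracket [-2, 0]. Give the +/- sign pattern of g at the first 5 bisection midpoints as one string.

g(-1) = -7 < 0, so the root lies in [-1, 0]
g(-0.5) = 2.5 > 0, so the root lies in [-1, -0.5]
g(-0.75) = -0.804688 < 0, so the root lies in [-0.75, -0.5]
g(-0.625) = 1.146 > 0, so the root lies in [-0.75, -0.625]
g(-0.6875) = 0.2527 > 0, so the root lies in [-0.75, -0.6875]

-+-++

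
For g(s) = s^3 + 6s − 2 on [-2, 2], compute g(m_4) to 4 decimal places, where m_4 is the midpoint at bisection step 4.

m = 0, g(m) = -2 (−); new bracket [0, 2]
m = 1, g(m) = 5 (+); new bracket [0, 1]
m = 0.5, g(m) = 1.125 (+); new bracket [0, 0.5]
m = 0.25, g(m) = -0.4844 (−); new bracket [0.25, 0.5]

-0.4844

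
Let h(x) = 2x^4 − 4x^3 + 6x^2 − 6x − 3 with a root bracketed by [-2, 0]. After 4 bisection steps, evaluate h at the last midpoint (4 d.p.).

0.3442

x = -1 gives h = 15, positive; keep [-1, 0]
x = -0.5 gives h = 2.125, positive; keep [-0.5, 0]
x = -0.25 gives h = -1.054688, negative; keep [-0.5, -0.25]
x = -0.375 gives h = 0.3442, positive; keep [-0.375, -0.25]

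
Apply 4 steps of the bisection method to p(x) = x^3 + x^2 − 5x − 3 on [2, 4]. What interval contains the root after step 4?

midpoint 3: p = 18 > 0 → [2, 3]
midpoint 2.5: p = 6.375 > 0 → [2, 2.5]
midpoint 2.25: p = 2.203125 > 0 → [2, 2.25]
midpoint 2.125: p = 0.4863 > 0 → [2, 2.125]

[2, 2.125]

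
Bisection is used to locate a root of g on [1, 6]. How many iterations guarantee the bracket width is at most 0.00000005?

27

Width after n steps is 5/2^n. Need 2^n ≥ 5/0.00000005 = 100000000.
2^26 = 67108864 < 100000000 ≤ 2^27 = 134217728, so n = 27.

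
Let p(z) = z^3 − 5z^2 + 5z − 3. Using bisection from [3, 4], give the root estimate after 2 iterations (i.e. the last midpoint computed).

midpoint 3.5: p = -3.875 < 0 → [3.5, 4]
midpoint 3.75: p = -1.828125 < 0 → [3.75, 4]

3.75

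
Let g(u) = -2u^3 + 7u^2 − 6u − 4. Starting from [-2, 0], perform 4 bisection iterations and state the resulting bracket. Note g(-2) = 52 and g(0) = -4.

[-0.5, -0.375]

g(-1) = 11 > 0, so the root lies in [-1, 0]
g(-0.5) = 1 > 0, so the root lies in [-0.5, 0]
g(-0.25) = -2.03125 < 0, so the root lies in [-0.5, -0.25]
g(-0.375) = -0.6602 < 0, so the root lies in [-0.5, -0.375]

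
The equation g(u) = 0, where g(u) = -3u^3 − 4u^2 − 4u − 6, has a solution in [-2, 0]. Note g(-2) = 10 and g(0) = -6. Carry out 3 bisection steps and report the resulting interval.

midpoint -1: g = -3 < 0 → [-2, -1]
midpoint -1.5: g = 1.125 > 0 → [-1.5, -1]
midpoint -1.25: g = -1.390625 < 0 → [-1.5, -1.25]

[-1.5, -1.25]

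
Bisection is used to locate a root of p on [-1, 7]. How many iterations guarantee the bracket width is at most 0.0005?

14

Width after n steps is 8/2^n. Need 2^n ≥ 8/0.0005 = 16000.
2^13 = 8192 < 16000 ≤ 2^14 = 16384, so n = 14.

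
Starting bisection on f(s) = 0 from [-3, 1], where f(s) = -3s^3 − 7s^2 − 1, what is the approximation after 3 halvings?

-2.5

f(-1) = -5 < 0, so the root lies in [-3, -1]
f(-2) = -5 < 0, so the root lies in [-3, -2]
f(-2.5) = 2.125 > 0, so the root lies in [-2.5, -2]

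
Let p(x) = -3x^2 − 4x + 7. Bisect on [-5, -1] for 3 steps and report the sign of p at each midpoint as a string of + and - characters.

x = -3 gives p = -8, negative; keep [-3, -1]
x = -2 gives p = 3, positive; keep [-3, -2]
x = -2.5 gives p = -1.75, negative; keep [-2.5, -2]

-+-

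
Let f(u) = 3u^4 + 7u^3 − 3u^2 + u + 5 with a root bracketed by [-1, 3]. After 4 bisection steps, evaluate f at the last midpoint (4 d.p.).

0.5586

u = 1 gives f = 13, positive; keep [-1, 1]
u = 0 gives f = 5, positive; keep [-1, 0]
u = -0.5 gives f = 3.0625, positive; keep [-1, -0.5]
u = -0.75 gives f = 0.5586, positive; keep [-1, -0.75]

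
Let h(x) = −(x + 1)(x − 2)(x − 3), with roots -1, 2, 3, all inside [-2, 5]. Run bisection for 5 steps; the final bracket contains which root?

-1

m = 1.5, h(m) = -1.875 (−); new bracket [-2, 1.5]
m = -0.25, h(m) = -5.484375 (−); new bracket [-2, -0.25]
m = -1.125, h(m) = 1.611328 (+); new bracket [-1.125, -0.25]
m = -0.6875, h(m) = -3.0969 (−); new bracket [-1.125, -0.6875]
m = -0.90625, h(m) = -1.0643 (−); new bracket [-1.125, -0.90625]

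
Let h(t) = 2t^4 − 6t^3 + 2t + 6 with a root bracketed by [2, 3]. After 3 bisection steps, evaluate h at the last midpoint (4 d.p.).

-2.3159

h(2.5) = -4.625 < 0, so the root lies in [2.5, 3]
h(2.75) = 1.101562 > 0, so the root lies in [2.5, 2.75]
h(2.625) = -2.315918 < 0, so the root lies in [2.625, 2.75]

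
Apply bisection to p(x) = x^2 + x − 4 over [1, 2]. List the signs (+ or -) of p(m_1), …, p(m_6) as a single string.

-+++--

midpoint 1.5: p = -0.25 < 0 → [1.5, 2]
midpoint 1.75: p = 0.8125 > 0 → [1.5, 1.75]
midpoint 1.625: p = 0.265625 > 0 → [1.5, 1.625]
midpoint 1.5625: p = 0.0039 > 0 → [1.5, 1.5625]
midpoint 1.53125: p = -0.124 < 0 → [1.53125, 1.5625]
midpoint 1.546875: p = -0.0603 < 0 → [1.546875, 1.5625]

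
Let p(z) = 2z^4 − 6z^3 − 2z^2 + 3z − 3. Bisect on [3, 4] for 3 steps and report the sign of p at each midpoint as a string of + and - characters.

++-

m = 3.5, p(m) = 25.875 (+); new bracket [3, 3.5]
m = 3.25, p(m) = 2.789062 (+); new bracket [3, 3.25]
m = 3.125, p(m) = -5.526855 (−); new bracket [3.125, 3.25]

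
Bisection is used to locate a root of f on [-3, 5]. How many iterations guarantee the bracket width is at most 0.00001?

20

Width after n steps is 8/2^n. Need 2^n ≥ 8/0.00001 = 800000.
2^19 = 524288 < 800000 ≤ 2^20 = 1048576, so n = 20.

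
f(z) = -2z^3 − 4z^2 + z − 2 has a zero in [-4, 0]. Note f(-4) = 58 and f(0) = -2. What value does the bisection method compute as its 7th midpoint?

-2.40625

midpoint -2: f = -4 < 0 → [-4, -2]
midpoint -3: f = 13 > 0 → [-3, -2]
midpoint -2.5: f = 1.75 > 0 → [-2.5, -2]
midpoint -2.25: f = -1.7188 < 0 → [-2.5, -2.25]
midpoint -2.375: f = -0.1445 < 0 → [-2.5, -2.375]
midpoint -2.4375: f = 0.7612 > 0 → [-2.4375, -2.375]
midpoint -2.40625: f = 0.2982 > 0 → [-2.40625, -2.375]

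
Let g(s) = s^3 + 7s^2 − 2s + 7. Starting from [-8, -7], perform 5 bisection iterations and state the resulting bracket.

[-7.40625, -7.375]

m = -7.5, g(m) = -6.125 (−); new bracket [-7.5, -7]
m = -7.25, g(m) = 8.359375 (+); new bracket [-7.5, -7.25]
m = -7.375, g(m) = 1.353516 (+); new bracket [-7.5, -7.375]
m = -7.4375, g(m) = -2.3259 (−); new bracket [-7.4375, -7.375]
m = -7.40625, g(m) = -0.4713 (−); new bracket [-7.40625, -7.375]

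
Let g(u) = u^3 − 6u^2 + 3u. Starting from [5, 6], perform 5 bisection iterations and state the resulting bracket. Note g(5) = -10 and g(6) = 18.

u = 5.5 gives g = 1.375, positive; keep [5, 5.5]
u = 5.25 gives g = -4.921875, negative; keep [5.25, 5.5]
u = 5.375 gives g = -1.931641, negative; keep [5.375, 5.5]
u = 5.4375 gives g = -0.3186, negative; keep [5.4375, 5.5]
u = 5.46875 gives g = 0.518, positive; keep [5.4375, 5.46875]

[5.4375, 5.46875]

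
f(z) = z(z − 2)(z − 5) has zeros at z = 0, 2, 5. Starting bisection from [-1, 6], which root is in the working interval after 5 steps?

5

midpoint 2.5: f = -3.125 < 0 → [2.5, 6]
midpoint 4.25: f = -7.171875 < 0 → [4.25, 6]
midpoint 5.125: f = 2.001953 > 0 → [4.25, 5.125]
midpoint 4.6875: f = -3.9368 < 0 → [4.6875, 5.125]
midpoint 4.90625: f = -1.3368 < 0 → [4.90625, 5.125]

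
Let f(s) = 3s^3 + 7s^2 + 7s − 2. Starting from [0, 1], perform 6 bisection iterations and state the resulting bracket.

[0.21875, 0.234375]

f(0.5) = 3.625 > 0, so the root lies in [0, 0.5]
f(0.25) = 0.234375 > 0, so the root lies in [0, 0.25]
f(0.125) = -1.009766 < 0, so the root lies in [0.125, 0.25]
f(0.1875) = -0.4216 < 0, so the root lies in [0.1875, 0.25]
f(0.21875) = -0.1024 < 0, so the root lies in [0.21875, 0.25]
f(0.234375) = 0.0638 > 0, so the root lies in [0.21875, 0.234375]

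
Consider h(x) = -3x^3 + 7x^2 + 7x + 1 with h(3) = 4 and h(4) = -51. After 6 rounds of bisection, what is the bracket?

x = 3.5 gives h = -17.375, negative; keep [3, 3.5]
x = 3.25 gives h = -5.296875, negative; keep [3, 3.25]
x = 3.125 gives h = -0.318359, negative; keep [3, 3.125]
x = 3.0625 gives h = 1.9211, positive; keep [3.0625, 3.125]
x = 3.09375 gives h = 0.8217, positive; keep [3.09375, 3.125]
x = 3.109375 gives h = 0.2568, positive; keep [3.109375, 3.125]

[3.109375, 3.125]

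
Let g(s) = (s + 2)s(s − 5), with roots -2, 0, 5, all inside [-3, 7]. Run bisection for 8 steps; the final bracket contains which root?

5

g(2) = -24 < 0, so the root lies in [2, 7]
g(4.5) = -14.625 < 0, so the root lies in [4.5, 7]
g(5.75) = 33.421875 > 0, so the root lies in [4.5, 5.75]
g(5.125) = 4.5645 > 0, so the root lies in [4.5, 5.125]
g(4.8125) = -6.1472 < 0, so the root lies in [4.8125, 5.125]
g(4.96875) = -1.0821 < 0, so the root lies in [4.96875, 5.125]
g(5.046875) = 1.6671 > 0, so the root lies in [4.96875, 5.046875]
g(5.0078125) = 0.2742 > 0, so the root lies in [4.96875, 5.0078125]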